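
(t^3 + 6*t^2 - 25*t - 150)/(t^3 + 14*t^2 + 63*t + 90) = (t - 5)/(t + 3)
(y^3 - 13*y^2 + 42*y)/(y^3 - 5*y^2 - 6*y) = (y - 7)/(y + 1)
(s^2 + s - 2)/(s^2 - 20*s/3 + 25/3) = 3*(s^2 + s - 2)/(3*s^2 - 20*s + 25)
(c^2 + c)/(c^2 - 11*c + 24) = c*(c + 1)/(c^2 - 11*c + 24)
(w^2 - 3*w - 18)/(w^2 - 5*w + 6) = (w^2 - 3*w - 18)/(w^2 - 5*w + 6)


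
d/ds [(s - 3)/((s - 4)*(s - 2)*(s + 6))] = (-2*s^3 + 9*s^2 - 36)/(s^6 - 56*s^4 + 96*s^3 + 784*s^2 - 2688*s + 2304)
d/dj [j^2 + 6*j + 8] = 2*j + 6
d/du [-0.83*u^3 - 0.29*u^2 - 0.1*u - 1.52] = -2.49*u^2 - 0.58*u - 0.1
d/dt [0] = 0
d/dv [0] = 0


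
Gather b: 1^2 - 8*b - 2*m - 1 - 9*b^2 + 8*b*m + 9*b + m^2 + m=-9*b^2 + b*(8*m + 1) + m^2 - m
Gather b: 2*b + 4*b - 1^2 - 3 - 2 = 6*b - 6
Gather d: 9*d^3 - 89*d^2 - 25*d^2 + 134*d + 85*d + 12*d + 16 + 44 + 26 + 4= 9*d^3 - 114*d^2 + 231*d + 90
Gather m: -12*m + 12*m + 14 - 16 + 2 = 0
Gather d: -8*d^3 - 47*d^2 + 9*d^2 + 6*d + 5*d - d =-8*d^3 - 38*d^2 + 10*d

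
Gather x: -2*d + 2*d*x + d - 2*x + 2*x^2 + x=-d + 2*x^2 + x*(2*d - 1)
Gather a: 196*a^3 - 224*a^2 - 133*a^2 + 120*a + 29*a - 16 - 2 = 196*a^3 - 357*a^2 + 149*a - 18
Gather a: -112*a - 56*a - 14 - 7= -168*a - 21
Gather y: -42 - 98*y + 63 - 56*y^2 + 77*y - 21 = -56*y^2 - 21*y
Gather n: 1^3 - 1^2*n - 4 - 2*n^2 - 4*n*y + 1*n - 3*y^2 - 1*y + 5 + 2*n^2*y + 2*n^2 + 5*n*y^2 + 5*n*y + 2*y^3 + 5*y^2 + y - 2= 2*n^2*y + n*(5*y^2 + y) + 2*y^3 + 2*y^2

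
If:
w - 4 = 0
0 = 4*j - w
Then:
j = 1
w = 4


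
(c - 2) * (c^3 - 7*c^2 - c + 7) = c^4 - 9*c^3 + 13*c^2 + 9*c - 14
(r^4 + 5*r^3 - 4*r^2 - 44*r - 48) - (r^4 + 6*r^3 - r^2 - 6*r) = -r^3 - 3*r^2 - 38*r - 48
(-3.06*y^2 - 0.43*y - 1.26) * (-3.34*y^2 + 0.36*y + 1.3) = 10.2204*y^4 + 0.3346*y^3 + 0.0755999999999997*y^2 - 1.0126*y - 1.638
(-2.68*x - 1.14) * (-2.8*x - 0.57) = 7.504*x^2 + 4.7196*x + 0.6498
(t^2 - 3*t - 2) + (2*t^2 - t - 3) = 3*t^2 - 4*t - 5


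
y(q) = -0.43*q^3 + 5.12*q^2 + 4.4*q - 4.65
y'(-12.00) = -304.24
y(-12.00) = 1422.87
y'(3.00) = 23.51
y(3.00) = 43.02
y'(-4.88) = -76.29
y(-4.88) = 145.78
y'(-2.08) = -22.48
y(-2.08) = 12.22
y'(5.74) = 20.68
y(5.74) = 107.98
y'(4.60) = 24.21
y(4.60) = 82.07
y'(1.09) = 14.03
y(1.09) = 5.67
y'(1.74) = 18.31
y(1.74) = 16.24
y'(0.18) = 6.20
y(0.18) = -3.69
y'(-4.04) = -58.02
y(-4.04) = 89.49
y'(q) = -1.29*q^2 + 10.24*q + 4.4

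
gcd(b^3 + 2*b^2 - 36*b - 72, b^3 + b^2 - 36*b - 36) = b^2 - 36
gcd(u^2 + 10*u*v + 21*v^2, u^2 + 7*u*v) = u + 7*v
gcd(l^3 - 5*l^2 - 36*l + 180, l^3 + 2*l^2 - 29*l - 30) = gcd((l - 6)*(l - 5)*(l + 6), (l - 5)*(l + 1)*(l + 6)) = l^2 + l - 30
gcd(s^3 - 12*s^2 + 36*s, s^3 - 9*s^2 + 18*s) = s^2 - 6*s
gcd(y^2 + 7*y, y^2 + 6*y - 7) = y + 7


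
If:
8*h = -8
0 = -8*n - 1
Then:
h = -1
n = -1/8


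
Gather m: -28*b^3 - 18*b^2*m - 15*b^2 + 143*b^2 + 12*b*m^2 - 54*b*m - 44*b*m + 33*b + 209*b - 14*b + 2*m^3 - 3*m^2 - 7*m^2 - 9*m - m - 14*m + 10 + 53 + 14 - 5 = -28*b^3 + 128*b^2 + 228*b + 2*m^3 + m^2*(12*b - 10) + m*(-18*b^2 - 98*b - 24) + 72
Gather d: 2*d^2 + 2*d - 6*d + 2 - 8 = 2*d^2 - 4*d - 6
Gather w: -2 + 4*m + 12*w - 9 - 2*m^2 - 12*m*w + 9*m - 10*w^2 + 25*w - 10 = -2*m^2 + 13*m - 10*w^2 + w*(37 - 12*m) - 21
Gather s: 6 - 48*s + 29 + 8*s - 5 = 30 - 40*s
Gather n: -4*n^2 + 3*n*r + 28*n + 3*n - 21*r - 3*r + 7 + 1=-4*n^2 + n*(3*r + 31) - 24*r + 8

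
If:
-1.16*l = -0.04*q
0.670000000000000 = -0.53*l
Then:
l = -1.26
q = -36.66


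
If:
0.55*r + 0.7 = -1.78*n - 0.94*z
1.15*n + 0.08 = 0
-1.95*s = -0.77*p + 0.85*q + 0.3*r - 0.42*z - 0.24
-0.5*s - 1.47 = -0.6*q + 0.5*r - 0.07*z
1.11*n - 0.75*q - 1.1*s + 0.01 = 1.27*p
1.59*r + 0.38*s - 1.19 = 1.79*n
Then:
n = -0.07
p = -0.22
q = 2.28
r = 1.00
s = -1.37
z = -1.20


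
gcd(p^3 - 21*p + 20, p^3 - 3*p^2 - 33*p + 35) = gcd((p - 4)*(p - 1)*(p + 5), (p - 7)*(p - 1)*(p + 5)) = p^2 + 4*p - 5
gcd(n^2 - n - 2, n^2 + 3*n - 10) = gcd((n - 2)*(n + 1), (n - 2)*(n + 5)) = n - 2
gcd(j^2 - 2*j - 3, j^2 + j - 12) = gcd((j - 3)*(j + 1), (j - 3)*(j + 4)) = j - 3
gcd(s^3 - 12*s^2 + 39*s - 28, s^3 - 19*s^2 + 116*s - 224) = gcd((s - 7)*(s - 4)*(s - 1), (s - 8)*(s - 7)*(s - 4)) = s^2 - 11*s + 28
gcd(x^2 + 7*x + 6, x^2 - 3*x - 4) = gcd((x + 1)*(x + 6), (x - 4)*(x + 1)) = x + 1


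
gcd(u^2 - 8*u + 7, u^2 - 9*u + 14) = u - 7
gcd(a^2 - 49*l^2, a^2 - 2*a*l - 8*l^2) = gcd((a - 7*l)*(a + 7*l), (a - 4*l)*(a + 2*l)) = 1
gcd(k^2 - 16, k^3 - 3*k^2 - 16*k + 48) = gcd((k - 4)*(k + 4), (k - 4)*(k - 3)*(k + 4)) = k^2 - 16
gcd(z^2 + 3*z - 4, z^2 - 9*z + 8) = z - 1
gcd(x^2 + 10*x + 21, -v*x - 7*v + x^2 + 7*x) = x + 7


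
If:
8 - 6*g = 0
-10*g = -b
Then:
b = 40/3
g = 4/3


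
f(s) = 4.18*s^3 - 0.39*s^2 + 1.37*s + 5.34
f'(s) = 12.54*s^2 - 0.78*s + 1.37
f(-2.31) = -51.43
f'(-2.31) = 70.09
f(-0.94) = 0.24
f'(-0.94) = 13.18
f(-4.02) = -278.02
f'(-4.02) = 207.16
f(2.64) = 83.15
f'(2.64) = 86.71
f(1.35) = 16.76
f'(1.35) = 23.17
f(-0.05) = 5.27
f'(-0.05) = 1.44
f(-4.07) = -288.51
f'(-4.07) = 212.27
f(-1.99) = -31.87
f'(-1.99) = 52.58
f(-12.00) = -7290.30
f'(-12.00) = 1816.49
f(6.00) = 902.40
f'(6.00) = 448.13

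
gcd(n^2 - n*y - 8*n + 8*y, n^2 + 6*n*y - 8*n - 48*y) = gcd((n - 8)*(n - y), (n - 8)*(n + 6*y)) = n - 8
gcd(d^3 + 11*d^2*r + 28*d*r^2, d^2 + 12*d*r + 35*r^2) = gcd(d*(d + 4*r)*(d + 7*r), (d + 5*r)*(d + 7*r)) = d + 7*r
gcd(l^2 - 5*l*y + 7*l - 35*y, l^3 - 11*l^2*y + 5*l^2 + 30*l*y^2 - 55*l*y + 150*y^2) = -l + 5*y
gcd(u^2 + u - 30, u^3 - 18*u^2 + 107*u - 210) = u - 5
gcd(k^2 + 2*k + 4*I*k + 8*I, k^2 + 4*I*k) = k + 4*I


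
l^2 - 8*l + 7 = (l - 7)*(l - 1)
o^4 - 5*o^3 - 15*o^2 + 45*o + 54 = (o - 6)*(o - 3)*(o + 1)*(o + 3)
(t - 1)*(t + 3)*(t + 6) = t^3 + 8*t^2 + 9*t - 18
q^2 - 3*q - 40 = (q - 8)*(q + 5)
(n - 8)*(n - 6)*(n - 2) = n^3 - 16*n^2 + 76*n - 96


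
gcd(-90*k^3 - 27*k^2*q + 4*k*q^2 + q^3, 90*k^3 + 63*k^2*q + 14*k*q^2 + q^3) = 18*k^2 + 9*k*q + q^2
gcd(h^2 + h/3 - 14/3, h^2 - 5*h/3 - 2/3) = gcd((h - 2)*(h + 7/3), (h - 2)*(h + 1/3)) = h - 2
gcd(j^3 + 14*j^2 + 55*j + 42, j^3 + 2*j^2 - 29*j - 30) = j^2 + 7*j + 6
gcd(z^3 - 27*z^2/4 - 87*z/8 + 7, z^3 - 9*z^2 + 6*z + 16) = z - 8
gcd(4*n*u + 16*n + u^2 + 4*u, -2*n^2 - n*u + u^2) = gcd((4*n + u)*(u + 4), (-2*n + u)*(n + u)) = 1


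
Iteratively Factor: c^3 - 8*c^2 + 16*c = (c)*(c^2 - 8*c + 16) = c*(c - 4)*(c - 4)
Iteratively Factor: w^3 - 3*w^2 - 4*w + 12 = (w - 3)*(w^2 - 4) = (w - 3)*(w - 2)*(w + 2)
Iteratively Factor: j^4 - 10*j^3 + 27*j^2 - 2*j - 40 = (j - 5)*(j^3 - 5*j^2 + 2*j + 8) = (j - 5)*(j + 1)*(j^2 - 6*j + 8) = (j - 5)*(j - 4)*(j + 1)*(j - 2)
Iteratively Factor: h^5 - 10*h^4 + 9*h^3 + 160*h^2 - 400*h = (h - 5)*(h^4 - 5*h^3 - 16*h^2 + 80*h) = (h - 5)*(h - 4)*(h^3 - h^2 - 20*h) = (h - 5)*(h - 4)*(h + 4)*(h^2 - 5*h) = (h - 5)^2*(h - 4)*(h + 4)*(h)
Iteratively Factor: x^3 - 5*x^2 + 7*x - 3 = (x - 3)*(x^2 - 2*x + 1) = (x - 3)*(x - 1)*(x - 1)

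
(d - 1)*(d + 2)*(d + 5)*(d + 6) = d^4 + 12*d^3 + 39*d^2 + 8*d - 60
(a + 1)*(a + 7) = a^2 + 8*a + 7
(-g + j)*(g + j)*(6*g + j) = -6*g^3 - g^2*j + 6*g*j^2 + j^3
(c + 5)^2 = c^2 + 10*c + 25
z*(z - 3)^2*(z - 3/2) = z^4 - 15*z^3/2 + 18*z^2 - 27*z/2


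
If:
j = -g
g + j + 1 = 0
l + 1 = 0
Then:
No Solution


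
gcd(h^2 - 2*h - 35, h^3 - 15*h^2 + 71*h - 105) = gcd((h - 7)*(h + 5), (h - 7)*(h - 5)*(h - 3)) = h - 7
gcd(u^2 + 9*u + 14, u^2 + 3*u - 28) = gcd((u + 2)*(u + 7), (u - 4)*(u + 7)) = u + 7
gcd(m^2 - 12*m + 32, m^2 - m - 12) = m - 4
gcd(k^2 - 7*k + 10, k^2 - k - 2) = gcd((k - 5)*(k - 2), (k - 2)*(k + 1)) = k - 2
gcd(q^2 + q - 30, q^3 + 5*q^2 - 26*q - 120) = q^2 + q - 30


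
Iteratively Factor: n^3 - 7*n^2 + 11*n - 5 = (n - 1)*(n^2 - 6*n + 5) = (n - 1)^2*(n - 5)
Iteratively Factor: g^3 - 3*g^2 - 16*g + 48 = (g - 4)*(g^2 + g - 12) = (g - 4)*(g + 4)*(g - 3)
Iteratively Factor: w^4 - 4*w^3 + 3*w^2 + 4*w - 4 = (w - 2)*(w^3 - 2*w^2 - w + 2) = (w - 2)^2*(w^2 - 1) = (w - 2)^2*(w + 1)*(w - 1)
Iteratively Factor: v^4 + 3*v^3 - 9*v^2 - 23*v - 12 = (v + 4)*(v^3 - v^2 - 5*v - 3) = (v + 1)*(v + 4)*(v^2 - 2*v - 3) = (v - 3)*(v + 1)*(v + 4)*(v + 1)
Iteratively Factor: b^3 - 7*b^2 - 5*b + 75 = (b - 5)*(b^2 - 2*b - 15) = (b - 5)^2*(b + 3)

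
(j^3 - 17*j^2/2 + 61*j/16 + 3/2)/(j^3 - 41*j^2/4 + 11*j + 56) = (16*j^2 - 8*j - 3)/(4*(4*j^2 - 9*j - 28))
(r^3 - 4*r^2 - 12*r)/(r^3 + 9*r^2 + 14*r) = (r - 6)/(r + 7)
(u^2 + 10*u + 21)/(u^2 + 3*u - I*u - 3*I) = (u + 7)/(u - I)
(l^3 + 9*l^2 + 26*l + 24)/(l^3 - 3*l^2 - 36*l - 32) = (l^2 + 5*l + 6)/(l^2 - 7*l - 8)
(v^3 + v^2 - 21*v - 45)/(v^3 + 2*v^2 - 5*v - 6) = (v^2 - 2*v - 15)/(v^2 - v - 2)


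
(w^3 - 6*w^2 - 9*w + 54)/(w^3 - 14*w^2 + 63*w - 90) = (w + 3)/(w - 5)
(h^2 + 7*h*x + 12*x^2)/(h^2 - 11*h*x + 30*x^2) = (h^2 + 7*h*x + 12*x^2)/(h^2 - 11*h*x + 30*x^2)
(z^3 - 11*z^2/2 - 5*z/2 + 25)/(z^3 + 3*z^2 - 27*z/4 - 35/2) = 2*(z - 5)/(2*z + 7)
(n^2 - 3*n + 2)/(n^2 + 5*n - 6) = (n - 2)/(n + 6)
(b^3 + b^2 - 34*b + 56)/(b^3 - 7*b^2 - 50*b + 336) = (b^2 - 6*b + 8)/(b^2 - 14*b + 48)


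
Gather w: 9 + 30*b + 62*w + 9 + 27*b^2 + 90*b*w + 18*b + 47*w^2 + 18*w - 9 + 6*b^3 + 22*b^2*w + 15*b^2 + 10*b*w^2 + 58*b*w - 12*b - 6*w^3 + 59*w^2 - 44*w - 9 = 6*b^3 + 42*b^2 + 36*b - 6*w^3 + w^2*(10*b + 106) + w*(22*b^2 + 148*b + 36)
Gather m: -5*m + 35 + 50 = 85 - 5*m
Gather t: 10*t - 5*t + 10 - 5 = 5*t + 5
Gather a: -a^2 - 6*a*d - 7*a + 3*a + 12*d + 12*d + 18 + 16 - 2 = -a^2 + a*(-6*d - 4) + 24*d + 32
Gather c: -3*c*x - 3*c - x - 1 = c*(-3*x - 3) - x - 1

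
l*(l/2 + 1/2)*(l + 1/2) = l^3/2 + 3*l^2/4 + l/4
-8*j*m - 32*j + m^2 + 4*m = (-8*j + m)*(m + 4)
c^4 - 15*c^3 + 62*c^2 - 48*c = c*(c - 8)*(c - 6)*(c - 1)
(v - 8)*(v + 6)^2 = v^3 + 4*v^2 - 60*v - 288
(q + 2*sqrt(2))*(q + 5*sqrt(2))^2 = q^3 + 12*sqrt(2)*q^2 + 90*q + 100*sqrt(2)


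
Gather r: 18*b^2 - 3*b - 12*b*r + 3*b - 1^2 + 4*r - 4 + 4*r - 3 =18*b^2 + r*(8 - 12*b) - 8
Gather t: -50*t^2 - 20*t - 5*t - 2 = -50*t^2 - 25*t - 2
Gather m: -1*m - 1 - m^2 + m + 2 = 1 - m^2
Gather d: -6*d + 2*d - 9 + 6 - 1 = -4*d - 4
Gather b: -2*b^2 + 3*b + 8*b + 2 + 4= -2*b^2 + 11*b + 6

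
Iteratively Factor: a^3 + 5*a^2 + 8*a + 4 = (a + 2)*(a^2 + 3*a + 2) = (a + 1)*(a + 2)*(a + 2)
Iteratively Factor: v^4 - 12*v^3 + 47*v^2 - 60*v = (v - 5)*(v^3 - 7*v^2 + 12*v) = (v - 5)*(v - 3)*(v^2 - 4*v) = v*(v - 5)*(v - 3)*(v - 4)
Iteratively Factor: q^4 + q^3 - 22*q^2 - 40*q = (q + 2)*(q^3 - q^2 - 20*q) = (q + 2)*(q + 4)*(q^2 - 5*q) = (q - 5)*(q + 2)*(q + 4)*(q)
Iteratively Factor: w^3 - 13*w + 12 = (w + 4)*(w^2 - 4*w + 3) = (w - 1)*(w + 4)*(w - 3)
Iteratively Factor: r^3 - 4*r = (r - 2)*(r^2 + 2*r) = r*(r - 2)*(r + 2)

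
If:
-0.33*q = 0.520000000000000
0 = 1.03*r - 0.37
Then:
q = -1.58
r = 0.36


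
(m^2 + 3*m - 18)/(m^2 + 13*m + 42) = (m - 3)/(m + 7)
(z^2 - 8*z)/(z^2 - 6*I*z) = (z - 8)/(z - 6*I)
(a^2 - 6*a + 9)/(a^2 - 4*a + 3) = (a - 3)/(a - 1)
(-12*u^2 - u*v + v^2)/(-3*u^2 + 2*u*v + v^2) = (4*u - v)/(u - v)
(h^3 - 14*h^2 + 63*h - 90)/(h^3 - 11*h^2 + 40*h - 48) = (h^2 - 11*h + 30)/(h^2 - 8*h + 16)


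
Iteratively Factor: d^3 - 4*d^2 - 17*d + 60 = (d - 5)*(d^2 + d - 12) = (d - 5)*(d + 4)*(d - 3)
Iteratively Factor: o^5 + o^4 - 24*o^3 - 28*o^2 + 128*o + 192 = (o - 4)*(o^4 + 5*o^3 - 4*o^2 - 44*o - 48) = (o - 4)*(o - 3)*(o^3 + 8*o^2 + 20*o + 16) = (o - 4)*(o - 3)*(o + 2)*(o^2 + 6*o + 8) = (o - 4)*(o - 3)*(o + 2)^2*(o + 4)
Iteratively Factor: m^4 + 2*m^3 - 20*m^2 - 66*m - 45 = (m + 3)*(m^3 - m^2 - 17*m - 15) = (m - 5)*(m + 3)*(m^2 + 4*m + 3) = (m - 5)*(m + 3)^2*(m + 1)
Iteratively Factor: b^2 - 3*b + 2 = (b - 1)*(b - 2)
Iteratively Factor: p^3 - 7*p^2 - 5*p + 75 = (p - 5)*(p^2 - 2*p - 15) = (p - 5)^2*(p + 3)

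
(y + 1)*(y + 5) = y^2 + 6*y + 5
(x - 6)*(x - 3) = x^2 - 9*x + 18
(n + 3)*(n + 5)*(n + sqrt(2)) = n^3 + sqrt(2)*n^2 + 8*n^2 + 8*sqrt(2)*n + 15*n + 15*sqrt(2)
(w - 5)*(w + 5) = w^2 - 25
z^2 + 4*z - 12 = (z - 2)*(z + 6)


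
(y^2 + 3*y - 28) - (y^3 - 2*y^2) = -y^3 + 3*y^2 + 3*y - 28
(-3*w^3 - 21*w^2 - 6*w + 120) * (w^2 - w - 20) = -3*w^5 - 18*w^4 + 75*w^3 + 546*w^2 - 2400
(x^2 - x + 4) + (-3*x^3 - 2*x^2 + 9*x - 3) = -3*x^3 - x^2 + 8*x + 1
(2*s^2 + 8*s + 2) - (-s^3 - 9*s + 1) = s^3 + 2*s^2 + 17*s + 1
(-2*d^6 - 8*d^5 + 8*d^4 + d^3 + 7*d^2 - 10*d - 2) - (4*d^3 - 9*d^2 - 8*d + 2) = -2*d^6 - 8*d^5 + 8*d^4 - 3*d^3 + 16*d^2 - 2*d - 4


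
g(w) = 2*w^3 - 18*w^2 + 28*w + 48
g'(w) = 6*w^2 - 36*w + 28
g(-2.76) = -208.45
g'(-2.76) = 173.07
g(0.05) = 49.36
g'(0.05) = 26.22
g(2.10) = 45.94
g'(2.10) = -21.14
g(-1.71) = -62.51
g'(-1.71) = 107.10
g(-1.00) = 0.00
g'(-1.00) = 70.00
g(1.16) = 59.38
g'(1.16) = -5.69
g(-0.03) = 47.14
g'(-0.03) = 29.09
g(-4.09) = -504.46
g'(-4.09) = 275.61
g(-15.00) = -11172.00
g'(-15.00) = 1918.00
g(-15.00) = -11172.00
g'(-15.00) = 1918.00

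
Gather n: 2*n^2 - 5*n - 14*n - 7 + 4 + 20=2*n^2 - 19*n + 17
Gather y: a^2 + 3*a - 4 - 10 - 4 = a^2 + 3*a - 18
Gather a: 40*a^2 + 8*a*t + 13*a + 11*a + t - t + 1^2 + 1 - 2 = 40*a^2 + a*(8*t + 24)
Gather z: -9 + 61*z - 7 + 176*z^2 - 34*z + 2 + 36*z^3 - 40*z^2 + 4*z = 36*z^3 + 136*z^2 + 31*z - 14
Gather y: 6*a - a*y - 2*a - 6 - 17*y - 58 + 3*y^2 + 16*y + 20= 4*a + 3*y^2 + y*(-a - 1) - 44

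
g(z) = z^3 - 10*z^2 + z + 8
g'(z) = 3*z^2 - 20*z + 1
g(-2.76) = -91.96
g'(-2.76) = 79.05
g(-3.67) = -179.79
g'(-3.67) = 114.81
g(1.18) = -3.10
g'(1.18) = -18.42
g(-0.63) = 3.15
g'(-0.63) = 14.79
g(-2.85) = -99.22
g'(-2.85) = 82.37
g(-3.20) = -130.37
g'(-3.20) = 95.72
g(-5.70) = -507.79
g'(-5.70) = 212.47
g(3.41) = -65.22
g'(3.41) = -32.32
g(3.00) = -52.00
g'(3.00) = -32.00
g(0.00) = 8.00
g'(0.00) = 1.00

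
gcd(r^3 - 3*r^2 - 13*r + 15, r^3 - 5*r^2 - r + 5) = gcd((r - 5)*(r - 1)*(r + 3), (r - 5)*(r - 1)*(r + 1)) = r^2 - 6*r + 5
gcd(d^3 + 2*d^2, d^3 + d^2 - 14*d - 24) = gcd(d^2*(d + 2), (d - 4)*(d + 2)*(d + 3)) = d + 2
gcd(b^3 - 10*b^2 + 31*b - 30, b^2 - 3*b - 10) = b - 5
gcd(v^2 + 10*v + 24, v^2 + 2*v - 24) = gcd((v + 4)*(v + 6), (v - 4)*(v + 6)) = v + 6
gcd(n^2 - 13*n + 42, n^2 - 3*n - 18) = n - 6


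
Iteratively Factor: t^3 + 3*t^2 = (t + 3)*(t^2) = t*(t + 3)*(t)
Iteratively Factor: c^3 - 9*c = (c + 3)*(c^2 - 3*c) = c*(c + 3)*(c - 3)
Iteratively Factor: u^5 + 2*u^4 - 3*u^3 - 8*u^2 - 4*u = (u + 1)*(u^4 + u^3 - 4*u^2 - 4*u) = (u + 1)^2*(u^3 - 4*u) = u*(u + 1)^2*(u^2 - 4) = u*(u + 1)^2*(u + 2)*(u - 2)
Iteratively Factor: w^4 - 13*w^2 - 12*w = (w + 1)*(w^3 - w^2 - 12*w) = (w - 4)*(w + 1)*(w^2 + 3*w) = w*(w - 4)*(w + 1)*(w + 3)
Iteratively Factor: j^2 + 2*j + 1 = (j + 1)*(j + 1)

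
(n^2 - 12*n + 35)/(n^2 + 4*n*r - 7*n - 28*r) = (n - 5)/(n + 4*r)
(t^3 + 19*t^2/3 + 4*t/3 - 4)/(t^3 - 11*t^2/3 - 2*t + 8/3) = (t + 6)/(t - 4)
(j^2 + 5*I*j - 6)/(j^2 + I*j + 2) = (j + 3*I)/(j - I)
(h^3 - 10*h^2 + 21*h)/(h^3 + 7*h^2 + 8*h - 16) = h*(h^2 - 10*h + 21)/(h^3 + 7*h^2 + 8*h - 16)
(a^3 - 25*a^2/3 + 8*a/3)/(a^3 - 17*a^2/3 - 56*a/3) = (3*a - 1)/(3*a + 7)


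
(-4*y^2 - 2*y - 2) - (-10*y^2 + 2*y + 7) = 6*y^2 - 4*y - 9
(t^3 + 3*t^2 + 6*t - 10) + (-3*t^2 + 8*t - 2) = t^3 + 14*t - 12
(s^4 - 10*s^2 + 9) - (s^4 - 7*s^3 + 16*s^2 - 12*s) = 7*s^3 - 26*s^2 + 12*s + 9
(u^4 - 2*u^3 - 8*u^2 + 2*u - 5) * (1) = u^4 - 2*u^3 - 8*u^2 + 2*u - 5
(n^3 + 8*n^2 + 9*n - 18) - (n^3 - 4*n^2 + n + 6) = 12*n^2 + 8*n - 24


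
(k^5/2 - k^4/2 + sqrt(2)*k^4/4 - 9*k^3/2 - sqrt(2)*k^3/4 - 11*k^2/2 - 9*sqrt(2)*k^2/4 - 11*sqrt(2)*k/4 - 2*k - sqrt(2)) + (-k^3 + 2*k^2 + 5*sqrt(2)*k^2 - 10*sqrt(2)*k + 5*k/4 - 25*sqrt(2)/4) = k^5/2 - k^4/2 + sqrt(2)*k^4/4 - 11*k^3/2 - sqrt(2)*k^3/4 - 7*k^2/2 + 11*sqrt(2)*k^2/4 - 51*sqrt(2)*k/4 - 3*k/4 - 29*sqrt(2)/4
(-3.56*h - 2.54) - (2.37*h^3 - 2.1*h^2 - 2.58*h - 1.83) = -2.37*h^3 + 2.1*h^2 - 0.98*h - 0.71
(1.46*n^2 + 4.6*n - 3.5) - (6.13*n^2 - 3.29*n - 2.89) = -4.67*n^2 + 7.89*n - 0.61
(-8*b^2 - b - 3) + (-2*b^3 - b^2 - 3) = -2*b^3 - 9*b^2 - b - 6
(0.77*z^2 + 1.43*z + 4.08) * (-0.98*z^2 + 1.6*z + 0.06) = -0.7546*z^4 - 0.1694*z^3 - 1.6642*z^2 + 6.6138*z + 0.2448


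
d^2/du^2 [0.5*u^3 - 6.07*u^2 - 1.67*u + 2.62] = 3.0*u - 12.14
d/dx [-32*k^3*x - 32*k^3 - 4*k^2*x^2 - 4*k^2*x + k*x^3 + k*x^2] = k*(-32*k^2 - 8*k*x - 4*k + 3*x^2 + 2*x)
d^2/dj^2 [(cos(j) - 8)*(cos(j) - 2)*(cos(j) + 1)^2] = -16*sin(j)^4 + 8*sin(j)^2 - 16*cos(j) + 18*cos(3*j) + 2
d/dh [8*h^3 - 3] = 24*h^2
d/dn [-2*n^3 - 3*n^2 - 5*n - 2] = -6*n^2 - 6*n - 5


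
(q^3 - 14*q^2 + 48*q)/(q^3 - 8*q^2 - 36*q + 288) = q/(q + 6)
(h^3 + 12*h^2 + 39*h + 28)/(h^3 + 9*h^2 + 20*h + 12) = (h^2 + 11*h + 28)/(h^2 + 8*h + 12)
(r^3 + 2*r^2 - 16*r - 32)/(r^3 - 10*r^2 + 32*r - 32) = (r^2 + 6*r + 8)/(r^2 - 6*r + 8)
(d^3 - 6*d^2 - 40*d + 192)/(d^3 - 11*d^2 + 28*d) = (d^2 - 2*d - 48)/(d*(d - 7))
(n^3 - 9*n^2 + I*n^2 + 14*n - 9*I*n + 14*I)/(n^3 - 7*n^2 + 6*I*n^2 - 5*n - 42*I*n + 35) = (n - 2)/(n + 5*I)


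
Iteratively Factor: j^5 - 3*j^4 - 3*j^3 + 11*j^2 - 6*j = (j - 1)*(j^4 - 2*j^3 - 5*j^2 + 6*j) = (j - 1)^2*(j^3 - j^2 - 6*j) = j*(j - 1)^2*(j^2 - j - 6) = j*(j - 1)^2*(j + 2)*(j - 3)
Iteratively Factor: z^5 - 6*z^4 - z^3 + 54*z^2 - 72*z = (z + 3)*(z^4 - 9*z^3 + 26*z^2 - 24*z) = (z - 2)*(z + 3)*(z^3 - 7*z^2 + 12*z) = (z - 4)*(z - 2)*(z + 3)*(z^2 - 3*z) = (z - 4)*(z - 3)*(z - 2)*(z + 3)*(z)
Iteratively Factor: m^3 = (m)*(m^2) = m^2*(m)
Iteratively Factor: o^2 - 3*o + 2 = (o - 1)*(o - 2)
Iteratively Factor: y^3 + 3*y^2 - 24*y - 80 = (y + 4)*(y^2 - y - 20) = (y - 5)*(y + 4)*(y + 4)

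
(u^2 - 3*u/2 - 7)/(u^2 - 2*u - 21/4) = 2*(u + 2)/(2*u + 3)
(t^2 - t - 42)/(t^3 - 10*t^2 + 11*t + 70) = (t + 6)/(t^2 - 3*t - 10)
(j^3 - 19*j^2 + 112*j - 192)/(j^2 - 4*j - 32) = (j^2 - 11*j + 24)/(j + 4)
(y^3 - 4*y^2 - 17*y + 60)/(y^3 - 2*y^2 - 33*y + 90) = (y + 4)/(y + 6)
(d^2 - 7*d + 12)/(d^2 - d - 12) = (d - 3)/(d + 3)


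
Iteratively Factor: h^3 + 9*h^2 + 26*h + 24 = (h + 2)*(h^2 + 7*h + 12) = (h + 2)*(h + 3)*(h + 4)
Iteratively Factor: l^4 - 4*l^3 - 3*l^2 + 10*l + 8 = (l - 2)*(l^3 - 2*l^2 - 7*l - 4) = (l - 4)*(l - 2)*(l^2 + 2*l + 1) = (l - 4)*(l - 2)*(l + 1)*(l + 1)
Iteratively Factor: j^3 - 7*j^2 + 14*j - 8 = (j - 2)*(j^2 - 5*j + 4) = (j - 2)*(j - 1)*(j - 4)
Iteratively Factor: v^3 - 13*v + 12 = (v - 3)*(v^2 + 3*v - 4) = (v - 3)*(v - 1)*(v + 4)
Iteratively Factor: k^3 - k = (k)*(k^2 - 1) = k*(k + 1)*(k - 1)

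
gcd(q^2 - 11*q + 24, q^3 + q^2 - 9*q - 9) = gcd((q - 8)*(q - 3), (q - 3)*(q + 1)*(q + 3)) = q - 3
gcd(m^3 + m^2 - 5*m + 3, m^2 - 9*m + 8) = m - 1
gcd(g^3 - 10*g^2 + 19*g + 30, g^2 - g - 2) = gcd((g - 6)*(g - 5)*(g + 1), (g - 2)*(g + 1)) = g + 1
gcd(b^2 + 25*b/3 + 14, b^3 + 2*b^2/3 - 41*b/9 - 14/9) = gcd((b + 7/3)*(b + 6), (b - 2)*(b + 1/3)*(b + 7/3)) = b + 7/3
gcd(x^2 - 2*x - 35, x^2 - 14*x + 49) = x - 7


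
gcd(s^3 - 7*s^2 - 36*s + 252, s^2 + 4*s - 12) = s + 6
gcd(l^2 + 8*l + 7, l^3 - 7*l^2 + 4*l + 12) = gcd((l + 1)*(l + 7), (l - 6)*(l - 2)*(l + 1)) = l + 1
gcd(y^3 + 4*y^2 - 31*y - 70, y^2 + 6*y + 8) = y + 2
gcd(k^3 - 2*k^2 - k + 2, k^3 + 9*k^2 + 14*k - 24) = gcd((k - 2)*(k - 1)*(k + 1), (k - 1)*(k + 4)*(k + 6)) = k - 1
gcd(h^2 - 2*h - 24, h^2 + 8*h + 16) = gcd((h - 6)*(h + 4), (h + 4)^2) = h + 4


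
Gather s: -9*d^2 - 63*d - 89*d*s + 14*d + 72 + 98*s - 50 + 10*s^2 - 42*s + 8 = -9*d^2 - 49*d + 10*s^2 + s*(56 - 89*d) + 30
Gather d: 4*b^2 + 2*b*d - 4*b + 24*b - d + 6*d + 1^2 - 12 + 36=4*b^2 + 20*b + d*(2*b + 5) + 25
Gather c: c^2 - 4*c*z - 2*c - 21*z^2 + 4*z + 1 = c^2 + c*(-4*z - 2) - 21*z^2 + 4*z + 1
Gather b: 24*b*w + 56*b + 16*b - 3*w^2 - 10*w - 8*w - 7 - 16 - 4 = b*(24*w + 72) - 3*w^2 - 18*w - 27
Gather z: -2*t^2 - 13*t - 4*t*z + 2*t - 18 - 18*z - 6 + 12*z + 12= -2*t^2 - 11*t + z*(-4*t - 6) - 12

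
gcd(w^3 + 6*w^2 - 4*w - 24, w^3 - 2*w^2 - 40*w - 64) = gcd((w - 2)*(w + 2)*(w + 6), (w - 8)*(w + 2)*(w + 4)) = w + 2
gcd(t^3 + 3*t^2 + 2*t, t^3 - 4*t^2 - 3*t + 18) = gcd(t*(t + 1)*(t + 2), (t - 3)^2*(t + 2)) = t + 2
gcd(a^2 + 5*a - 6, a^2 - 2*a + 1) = a - 1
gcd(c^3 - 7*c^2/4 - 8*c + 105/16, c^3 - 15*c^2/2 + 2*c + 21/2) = 1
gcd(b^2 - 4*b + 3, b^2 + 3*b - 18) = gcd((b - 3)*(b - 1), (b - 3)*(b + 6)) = b - 3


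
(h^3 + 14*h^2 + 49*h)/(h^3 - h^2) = (h^2 + 14*h + 49)/(h*(h - 1))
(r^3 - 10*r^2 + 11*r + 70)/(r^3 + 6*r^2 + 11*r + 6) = (r^2 - 12*r + 35)/(r^2 + 4*r + 3)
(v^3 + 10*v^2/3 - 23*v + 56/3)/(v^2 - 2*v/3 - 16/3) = (v^2 + 6*v - 7)/(v + 2)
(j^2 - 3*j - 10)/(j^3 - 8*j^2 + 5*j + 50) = 1/(j - 5)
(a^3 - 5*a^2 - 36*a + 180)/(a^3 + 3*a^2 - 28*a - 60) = (a - 6)/(a + 2)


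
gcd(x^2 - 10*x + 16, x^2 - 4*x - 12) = 1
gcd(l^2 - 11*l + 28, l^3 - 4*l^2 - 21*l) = l - 7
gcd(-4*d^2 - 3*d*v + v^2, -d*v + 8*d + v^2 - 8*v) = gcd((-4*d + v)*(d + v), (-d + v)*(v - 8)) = 1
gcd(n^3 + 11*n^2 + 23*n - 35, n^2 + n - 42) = n + 7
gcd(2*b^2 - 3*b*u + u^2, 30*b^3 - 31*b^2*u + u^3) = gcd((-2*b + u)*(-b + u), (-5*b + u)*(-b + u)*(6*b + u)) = -b + u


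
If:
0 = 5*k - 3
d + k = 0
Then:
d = -3/5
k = 3/5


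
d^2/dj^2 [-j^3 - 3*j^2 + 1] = -6*j - 6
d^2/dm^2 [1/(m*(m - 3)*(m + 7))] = 2*(6*m^4 + 32*m^3 - 15*m^2 - 252*m + 441)/(m^3*(m^6 + 12*m^5 - 15*m^4 - 440*m^3 + 315*m^2 + 5292*m - 9261))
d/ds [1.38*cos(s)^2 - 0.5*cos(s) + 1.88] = (0.5 - 2.76*cos(s))*sin(s)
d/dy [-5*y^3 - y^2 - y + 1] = -15*y^2 - 2*y - 1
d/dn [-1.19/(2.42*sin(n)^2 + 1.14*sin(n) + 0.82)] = (5.7596*sin(n) + 1.3566)*cos(n)/(2.42*sin(n)^2 + 1.14*sin(n) + 0.82)^2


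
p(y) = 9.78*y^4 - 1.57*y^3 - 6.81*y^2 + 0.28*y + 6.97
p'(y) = 39.12*y^3 - 4.71*y^2 - 13.62*y + 0.28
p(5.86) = 10991.48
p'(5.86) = 7630.85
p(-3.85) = 2143.28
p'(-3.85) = -2249.54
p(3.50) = 1324.82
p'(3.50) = 1572.18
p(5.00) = 5754.37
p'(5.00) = 4704.43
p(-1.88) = 114.98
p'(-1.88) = -250.70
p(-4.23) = 3133.89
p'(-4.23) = -2987.26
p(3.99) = 2278.68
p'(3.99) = 2355.90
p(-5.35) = 8063.21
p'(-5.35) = -6052.13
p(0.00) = 6.97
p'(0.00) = 0.28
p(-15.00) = 498881.77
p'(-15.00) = -132885.17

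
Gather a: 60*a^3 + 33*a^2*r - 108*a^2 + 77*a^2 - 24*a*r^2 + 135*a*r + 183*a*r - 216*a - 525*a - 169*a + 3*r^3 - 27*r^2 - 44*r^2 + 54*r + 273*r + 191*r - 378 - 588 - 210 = 60*a^3 + a^2*(33*r - 31) + a*(-24*r^2 + 318*r - 910) + 3*r^3 - 71*r^2 + 518*r - 1176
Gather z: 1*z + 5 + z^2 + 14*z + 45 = z^2 + 15*z + 50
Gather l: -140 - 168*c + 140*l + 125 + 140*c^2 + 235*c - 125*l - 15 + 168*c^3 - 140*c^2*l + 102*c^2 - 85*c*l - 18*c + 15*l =168*c^3 + 242*c^2 + 49*c + l*(-140*c^2 - 85*c + 30) - 30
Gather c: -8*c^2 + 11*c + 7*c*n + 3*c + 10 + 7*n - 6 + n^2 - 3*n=-8*c^2 + c*(7*n + 14) + n^2 + 4*n + 4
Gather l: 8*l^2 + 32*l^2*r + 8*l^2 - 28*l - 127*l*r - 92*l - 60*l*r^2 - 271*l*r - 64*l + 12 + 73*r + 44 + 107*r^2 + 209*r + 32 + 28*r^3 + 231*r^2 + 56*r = l^2*(32*r + 16) + l*(-60*r^2 - 398*r - 184) + 28*r^3 + 338*r^2 + 338*r + 88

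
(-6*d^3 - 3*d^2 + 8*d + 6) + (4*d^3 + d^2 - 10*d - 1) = -2*d^3 - 2*d^2 - 2*d + 5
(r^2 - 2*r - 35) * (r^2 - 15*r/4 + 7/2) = r^4 - 23*r^3/4 - 24*r^2 + 497*r/4 - 245/2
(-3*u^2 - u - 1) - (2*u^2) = -5*u^2 - u - 1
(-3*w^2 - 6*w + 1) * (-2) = 6*w^2 + 12*w - 2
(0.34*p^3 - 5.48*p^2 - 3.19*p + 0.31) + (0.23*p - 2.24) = 0.34*p^3 - 5.48*p^2 - 2.96*p - 1.93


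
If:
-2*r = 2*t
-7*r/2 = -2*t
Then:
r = 0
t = 0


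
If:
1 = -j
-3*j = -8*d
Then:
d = -3/8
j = -1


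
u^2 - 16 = (u - 4)*(u + 4)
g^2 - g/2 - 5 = (g - 5/2)*(g + 2)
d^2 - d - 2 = (d - 2)*(d + 1)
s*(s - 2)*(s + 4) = s^3 + 2*s^2 - 8*s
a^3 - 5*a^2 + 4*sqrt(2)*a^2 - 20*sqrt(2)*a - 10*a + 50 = (a - 5)*(a - sqrt(2))*(a + 5*sqrt(2))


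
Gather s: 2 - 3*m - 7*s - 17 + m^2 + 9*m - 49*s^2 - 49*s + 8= m^2 + 6*m - 49*s^2 - 56*s - 7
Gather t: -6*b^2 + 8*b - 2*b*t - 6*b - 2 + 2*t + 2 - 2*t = -6*b^2 - 2*b*t + 2*b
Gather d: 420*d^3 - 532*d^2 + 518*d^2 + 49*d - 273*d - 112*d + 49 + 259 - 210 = 420*d^3 - 14*d^2 - 336*d + 98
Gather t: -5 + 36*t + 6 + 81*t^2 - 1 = 81*t^2 + 36*t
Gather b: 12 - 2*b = 12 - 2*b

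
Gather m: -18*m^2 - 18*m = -18*m^2 - 18*m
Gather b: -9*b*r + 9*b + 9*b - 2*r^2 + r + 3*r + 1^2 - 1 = b*(18 - 9*r) - 2*r^2 + 4*r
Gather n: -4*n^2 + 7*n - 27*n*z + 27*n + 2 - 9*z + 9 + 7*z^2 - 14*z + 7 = -4*n^2 + n*(34 - 27*z) + 7*z^2 - 23*z + 18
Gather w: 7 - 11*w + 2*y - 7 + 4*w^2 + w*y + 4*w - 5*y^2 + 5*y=4*w^2 + w*(y - 7) - 5*y^2 + 7*y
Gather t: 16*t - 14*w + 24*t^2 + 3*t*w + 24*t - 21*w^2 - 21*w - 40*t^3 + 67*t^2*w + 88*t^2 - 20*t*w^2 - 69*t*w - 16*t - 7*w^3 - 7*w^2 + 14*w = -40*t^3 + t^2*(67*w + 112) + t*(-20*w^2 - 66*w + 24) - 7*w^3 - 28*w^2 - 21*w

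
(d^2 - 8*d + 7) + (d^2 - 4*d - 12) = 2*d^2 - 12*d - 5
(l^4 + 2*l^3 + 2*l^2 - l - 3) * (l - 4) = l^5 - 2*l^4 - 6*l^3 - 9*l^2 + l + 12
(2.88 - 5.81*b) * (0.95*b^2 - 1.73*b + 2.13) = -5.5195*b^3 + 12.7873*b^2 - 17.3577*b + 6.1344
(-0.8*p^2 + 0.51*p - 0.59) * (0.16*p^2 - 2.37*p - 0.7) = -0.128*p^4 + 1.9776*p^3 - 0.7431*p^2 + 1.0413*p + 0.413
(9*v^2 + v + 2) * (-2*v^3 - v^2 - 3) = -18*v^5 - 11*v^4 - 5*v^3 - 29*v^2 - 3*v - 6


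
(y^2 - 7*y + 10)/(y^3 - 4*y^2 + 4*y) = (y - 5)/(y*(y - 2))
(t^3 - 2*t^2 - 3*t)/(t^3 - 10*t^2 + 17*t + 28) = t*(t - 3)/(t^2 - 11*t + 28)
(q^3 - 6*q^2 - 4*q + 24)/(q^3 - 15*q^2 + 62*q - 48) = (q^2 - 4)/(q^2 - 9*q + 8)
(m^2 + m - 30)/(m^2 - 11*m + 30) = (m + 6)/(m - 6)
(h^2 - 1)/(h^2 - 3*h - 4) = (h - 1)/(h - 4)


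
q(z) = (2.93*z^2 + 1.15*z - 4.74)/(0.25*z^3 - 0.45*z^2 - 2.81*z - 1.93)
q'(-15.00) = -0.04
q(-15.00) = -0.70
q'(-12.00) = -0.07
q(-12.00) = -0.87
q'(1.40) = -1.36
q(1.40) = -0.43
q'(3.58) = -6.87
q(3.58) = -5.87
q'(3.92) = -15.10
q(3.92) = -9.33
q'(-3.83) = -1.02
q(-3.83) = -2.86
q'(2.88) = -2.63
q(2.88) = -2.94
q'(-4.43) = -0.65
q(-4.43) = -2.38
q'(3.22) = -3.88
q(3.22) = -4.02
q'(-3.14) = -2.19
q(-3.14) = -3.89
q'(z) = (5.86*z + 1.15)/(0.25*z^3 - 0.45*z^2 - 2.81*z - 1.93) + (-0.75*z^2 + 0.9*z + 2.81)*(2.93*z^2 + 1.15*z - 4.74)/(0.25*z^3 - 0.45*z^2 - 2.81*z - 1.93)^2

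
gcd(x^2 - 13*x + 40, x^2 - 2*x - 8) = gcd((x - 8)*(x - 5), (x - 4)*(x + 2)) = 1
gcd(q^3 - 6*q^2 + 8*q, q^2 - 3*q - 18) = 1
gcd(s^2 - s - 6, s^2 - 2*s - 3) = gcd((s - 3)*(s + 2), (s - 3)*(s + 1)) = s - 3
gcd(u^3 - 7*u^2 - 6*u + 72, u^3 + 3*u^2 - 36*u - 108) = u^2 - 3*u - 18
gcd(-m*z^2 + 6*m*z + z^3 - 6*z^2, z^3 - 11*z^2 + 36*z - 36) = z - 6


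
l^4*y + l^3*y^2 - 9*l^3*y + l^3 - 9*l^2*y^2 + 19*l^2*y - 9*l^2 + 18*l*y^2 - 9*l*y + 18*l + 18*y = (l - 6)*(l - 3)*(l + y)*(l*y + 1)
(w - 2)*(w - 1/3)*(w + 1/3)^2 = w^4 - 5*w^3/3 - 7*w^2/9 + 5*w/27 + 2/27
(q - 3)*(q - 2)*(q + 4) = q^3 - q^2 - 14*q + 24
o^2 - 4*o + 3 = (o - 3)*(o - 1)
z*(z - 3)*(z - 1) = z^3 - 4*z^2 + 3*z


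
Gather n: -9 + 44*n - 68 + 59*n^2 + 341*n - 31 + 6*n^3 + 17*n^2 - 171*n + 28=6*n^3 + 76*n^2 + 214*n - 80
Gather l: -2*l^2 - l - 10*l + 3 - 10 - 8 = -2*l^2 - 11*l - 15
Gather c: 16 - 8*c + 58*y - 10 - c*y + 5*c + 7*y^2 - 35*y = c*(-y - 3) + 7*y^2 + 23*y + 6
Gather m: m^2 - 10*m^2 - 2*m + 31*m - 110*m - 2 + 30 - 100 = -9*m^2 - 81*m - 72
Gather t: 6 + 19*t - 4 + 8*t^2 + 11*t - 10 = 8*t^2 + 30*t - 8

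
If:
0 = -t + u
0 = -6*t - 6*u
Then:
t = 0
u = 0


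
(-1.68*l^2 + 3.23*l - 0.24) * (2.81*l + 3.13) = -4.7208*l^3 + 3.8179*l^2 + 9.4355*l - 0.7512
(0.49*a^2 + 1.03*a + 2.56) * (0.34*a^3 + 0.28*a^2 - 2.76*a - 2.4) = 0.1666*a^5 + 0.4874*a^4 - 0.1936*a^3 - 3.302*a^2 - 9.5376*a - 6.144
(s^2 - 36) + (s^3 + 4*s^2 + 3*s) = s^3 + 5*s^2 + 3*s - 36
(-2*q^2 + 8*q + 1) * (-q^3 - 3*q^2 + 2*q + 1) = 2*q^5 - 2*q^4 - 29*q^3 + 11*q^2 + 10*q + 1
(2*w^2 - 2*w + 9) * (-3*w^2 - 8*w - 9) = -6*w^4 - 10*w^3 - 29*w^2 - 54*w - 81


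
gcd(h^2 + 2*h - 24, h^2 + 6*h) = h + 6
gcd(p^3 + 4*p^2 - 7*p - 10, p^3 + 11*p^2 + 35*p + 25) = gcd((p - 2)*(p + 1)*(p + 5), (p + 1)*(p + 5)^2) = p^2 + 6*p + 5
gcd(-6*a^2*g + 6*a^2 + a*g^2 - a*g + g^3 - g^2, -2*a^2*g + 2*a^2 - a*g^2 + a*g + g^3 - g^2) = 2*a*g - 2*a - g^2 + g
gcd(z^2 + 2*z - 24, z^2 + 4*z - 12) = z + 6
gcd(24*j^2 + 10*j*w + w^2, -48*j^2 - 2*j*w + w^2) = 6*j + w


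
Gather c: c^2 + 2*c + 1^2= c^2 + 2*c + 1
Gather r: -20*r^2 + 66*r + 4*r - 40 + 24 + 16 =-20*r^2 + 70*r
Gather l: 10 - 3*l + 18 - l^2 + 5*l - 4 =-l^2 + 2*l + 24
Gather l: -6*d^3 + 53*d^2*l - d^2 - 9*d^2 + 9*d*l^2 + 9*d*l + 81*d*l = -6*d^3 - 10*d^2 + 9*d*l^2 + l*(53*d^2 + 90*d)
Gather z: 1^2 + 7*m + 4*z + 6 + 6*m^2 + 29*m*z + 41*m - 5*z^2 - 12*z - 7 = 6*m^2 + 48*m - 5*z^2 + z*(29*m - 8)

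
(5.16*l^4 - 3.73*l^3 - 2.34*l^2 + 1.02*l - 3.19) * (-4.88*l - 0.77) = -25.1808*l^5 + 14.2292*l^4 + 14.2913*l^3 - 3.1758*l^2 + 14.7818*l + 2.4563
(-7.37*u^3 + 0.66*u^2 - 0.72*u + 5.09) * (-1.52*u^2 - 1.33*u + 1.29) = 11.2024*u^5 + 8.7989*u^4 - 9.2907*u^3 - 5.9278*u^2 - 7.6985*u + 6.5661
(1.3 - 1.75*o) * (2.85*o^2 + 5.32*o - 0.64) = -4.9875*o^3 - 5.605*o^2 + 8.036*o - 0.832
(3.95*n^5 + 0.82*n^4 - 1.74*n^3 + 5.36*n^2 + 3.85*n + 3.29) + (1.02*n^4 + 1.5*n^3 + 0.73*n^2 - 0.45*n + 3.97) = 3.95*n^5 + 1.84*n^4 - 0.24*n^3 + 6.09*n^2 + 3.4*n + 7.26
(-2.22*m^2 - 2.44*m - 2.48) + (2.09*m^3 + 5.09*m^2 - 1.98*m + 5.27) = 2.09*m^3 + 2.87*m^2 - 4.42*m + 2.79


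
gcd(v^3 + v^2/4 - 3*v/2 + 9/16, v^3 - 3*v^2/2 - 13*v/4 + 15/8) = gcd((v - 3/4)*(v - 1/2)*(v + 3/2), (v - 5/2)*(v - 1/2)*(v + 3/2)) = v^2 + v - 3/4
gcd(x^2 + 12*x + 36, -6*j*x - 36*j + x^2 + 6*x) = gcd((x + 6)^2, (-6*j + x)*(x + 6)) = x + 6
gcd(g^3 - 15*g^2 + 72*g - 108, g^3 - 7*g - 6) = g - 3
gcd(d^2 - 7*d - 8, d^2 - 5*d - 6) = d + 1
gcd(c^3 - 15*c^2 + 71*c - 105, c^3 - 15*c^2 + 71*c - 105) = c^3 - 15*c^2 + 71*c - 105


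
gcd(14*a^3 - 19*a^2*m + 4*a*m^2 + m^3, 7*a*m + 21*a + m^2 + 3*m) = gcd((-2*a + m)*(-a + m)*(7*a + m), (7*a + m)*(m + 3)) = 7*a + m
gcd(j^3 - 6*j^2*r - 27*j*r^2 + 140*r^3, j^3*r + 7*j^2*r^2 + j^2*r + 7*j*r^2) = 1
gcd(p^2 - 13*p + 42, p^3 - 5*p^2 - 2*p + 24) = 1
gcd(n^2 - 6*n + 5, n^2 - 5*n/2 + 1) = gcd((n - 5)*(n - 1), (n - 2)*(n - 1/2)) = 1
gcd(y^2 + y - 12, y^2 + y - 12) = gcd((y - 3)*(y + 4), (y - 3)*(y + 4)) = y^2 + y - 12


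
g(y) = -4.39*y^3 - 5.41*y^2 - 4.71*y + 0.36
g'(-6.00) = -413.91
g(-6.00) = 782.10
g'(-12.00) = -1771.35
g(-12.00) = 6863.76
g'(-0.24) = -2.87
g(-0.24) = 1.24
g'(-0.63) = -3.12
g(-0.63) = 2.28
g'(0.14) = -6.48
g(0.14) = -0.42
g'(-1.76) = -26.46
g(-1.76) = 15.82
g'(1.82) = -68.03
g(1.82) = -52.60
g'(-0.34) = -2.55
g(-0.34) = 1.51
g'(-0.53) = -2.67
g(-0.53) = 1.99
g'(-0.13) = -3.53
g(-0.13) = 0.89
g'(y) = -13.17*y^2 - 10.82*y - 4.71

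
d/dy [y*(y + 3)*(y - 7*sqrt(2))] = 3*y^2 - 14*sqrt(2)*y + 6*y - 21*sqrt(2)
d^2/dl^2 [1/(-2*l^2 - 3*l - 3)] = 2*(4*l^2 + 6*l - (4*l + 3)^2 + 6)/(2*l^2 + 3*l + 3)^3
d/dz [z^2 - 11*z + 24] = 2*z - 11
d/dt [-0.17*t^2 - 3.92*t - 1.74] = -0.34*t - 3.92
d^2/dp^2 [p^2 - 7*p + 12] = 2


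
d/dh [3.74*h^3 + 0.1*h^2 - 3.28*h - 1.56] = 11.22*h^2 + 0.2*h - 3.28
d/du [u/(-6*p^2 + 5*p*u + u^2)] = (-6*p^2 + 5*p*u + u^2 - u*(5*p + 2*u))/(-6*p^2 + 5*p*u + u^2)^2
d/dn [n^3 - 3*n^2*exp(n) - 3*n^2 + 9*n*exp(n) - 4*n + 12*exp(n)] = -3*n^2*exp(n) + 3*n^2 + 3*n*exp(n) - 6*n + 21*exp(n) - 4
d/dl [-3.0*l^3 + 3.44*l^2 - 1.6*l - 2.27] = -9.0*l^2 + 6.88*l - 1.6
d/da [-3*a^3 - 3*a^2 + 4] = 3*a*(-3*a - 2)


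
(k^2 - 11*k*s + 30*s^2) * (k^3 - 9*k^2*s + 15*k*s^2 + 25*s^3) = k^5 - 20*k^4*s + 144*k^3*s^2 - 410*k^2*s^3 + 175*k*s^4 + 750*s^5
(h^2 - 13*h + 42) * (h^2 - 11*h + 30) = h^4 - 24*h^3 + 215*h^2 - 852*h + 1260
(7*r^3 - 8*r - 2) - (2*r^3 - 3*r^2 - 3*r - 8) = 5*r^3 + 3*r^2 - 5*r + 6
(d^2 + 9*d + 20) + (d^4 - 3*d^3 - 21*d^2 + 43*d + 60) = d^4 - 3*d^3 - 20*d^2 + 52*d + 80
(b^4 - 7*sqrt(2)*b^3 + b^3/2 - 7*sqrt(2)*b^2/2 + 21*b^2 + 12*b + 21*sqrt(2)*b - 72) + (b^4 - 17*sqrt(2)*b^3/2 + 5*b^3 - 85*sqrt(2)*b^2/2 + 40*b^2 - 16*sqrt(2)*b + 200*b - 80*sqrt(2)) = 2*b^4 - 31*sqrt(2)*b^3/2 + 11*b^3/2 - 46*sqrt(2)*b^2 + 61*b^2 + 5*sqrt(2)*b + 212*b - 80*sqrt(2) - 72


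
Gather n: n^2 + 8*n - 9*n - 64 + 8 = n^2 - n - 56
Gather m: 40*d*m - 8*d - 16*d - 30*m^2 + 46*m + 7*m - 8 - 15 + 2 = -24*d - 30*m^2 + m*(40*d + 53) - 21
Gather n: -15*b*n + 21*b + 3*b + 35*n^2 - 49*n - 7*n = 24*b + 35*n^2 + n*(-15*b - 56)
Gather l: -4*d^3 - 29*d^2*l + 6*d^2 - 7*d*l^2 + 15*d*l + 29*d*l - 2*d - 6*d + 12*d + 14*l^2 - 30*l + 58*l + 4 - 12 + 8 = -4*d^3 + 6*d^2 + 4*d + l^2*(14 - 7*d) + l*(-29*d^2 + 44*d + 28)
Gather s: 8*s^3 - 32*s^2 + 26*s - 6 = 8*s^3 - 32*s^2 + 26*s - 6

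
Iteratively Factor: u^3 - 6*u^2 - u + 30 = (u - 5)*(u^2 - u - 6) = (u - 5)*(u - 3)*(u + 2)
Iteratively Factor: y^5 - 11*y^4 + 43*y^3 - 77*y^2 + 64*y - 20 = (y - 1)*(y^4 - 10*y^3 + 33*y^2 - 44*y + 20) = (y - 2)*(y - 1)*(y^3 - 8*y^2 + 17*y - 10) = (y - 5)*(y - 2)*(y - 1)*(y^2 - 3*y + 2) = (y - 5)*(y - 2)*(y - 1)^2*(y - 2)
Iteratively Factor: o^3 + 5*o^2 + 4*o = (o)*(o^2 + 5*o + 4) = o*(o + 4)*(o + 1)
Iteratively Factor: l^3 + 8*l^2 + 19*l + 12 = (l + 4)*(l^2 + 4*l + 3) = (l + 3)*(l + 4)*(l + 1)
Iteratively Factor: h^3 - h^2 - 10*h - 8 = (h + 1)*(h^2 - 2*h - 8) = (h + 1)*(h + 2)*(h - 4)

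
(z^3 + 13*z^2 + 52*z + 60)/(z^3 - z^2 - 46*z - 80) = (z + 6)/(z - 8)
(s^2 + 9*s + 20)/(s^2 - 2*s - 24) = (s + 5)/(s - 6)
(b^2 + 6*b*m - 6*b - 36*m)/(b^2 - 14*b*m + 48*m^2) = (b^2 + 6*b*m - 6*b - 36*m)/(b^2 - 14*b*m + 48*m^2)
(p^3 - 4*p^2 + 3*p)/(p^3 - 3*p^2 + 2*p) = (p - 3)/(p - 2)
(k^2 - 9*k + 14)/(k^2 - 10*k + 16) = (k - 7)/(k - 8)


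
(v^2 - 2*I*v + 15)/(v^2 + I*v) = (v^2 - 2*I*v + 15)/(v*(v + I))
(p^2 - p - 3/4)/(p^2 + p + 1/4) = (2*p - 3)/(2*p + 1)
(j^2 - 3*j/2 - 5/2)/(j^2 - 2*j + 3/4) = 2*(2*j^2 - 3*j - 5)/(4*j^2 - 8*j + 3)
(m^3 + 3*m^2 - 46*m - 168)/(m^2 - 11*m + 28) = (m^2 + 10*m + 24)/(m - 4)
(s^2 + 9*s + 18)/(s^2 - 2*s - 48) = (s + 3)/(s - 8)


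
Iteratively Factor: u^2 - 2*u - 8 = (u + 2)*(u - 4)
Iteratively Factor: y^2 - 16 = (y + 4)*(y - 4)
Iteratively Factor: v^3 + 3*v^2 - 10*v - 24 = (v + 2)*(v^2 + v - 12) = (v + 2)*(v + 4)*(v - 3)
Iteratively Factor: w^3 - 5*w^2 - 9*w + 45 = (w + 3)*(w^2 - 8*w + 15) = (w - 5)*(w + 3)*(w - 3)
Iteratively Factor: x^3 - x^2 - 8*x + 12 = (x - 2)*(x^2 + x - 6) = (x - 2)*(x + 3)*(x - 2)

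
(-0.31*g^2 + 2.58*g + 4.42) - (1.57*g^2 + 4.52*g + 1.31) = -1.88*g^2 - 1.94*g + 3.11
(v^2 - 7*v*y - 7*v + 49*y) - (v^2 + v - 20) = -7*v*y - 8*v + 49*y + 20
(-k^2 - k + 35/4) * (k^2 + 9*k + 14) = -k^4 - 10*k^3 - 57*k^2/4 + 259*k/4 + 245/2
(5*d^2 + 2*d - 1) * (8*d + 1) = 40*d^3 + 21*d^2 - 6*d - 1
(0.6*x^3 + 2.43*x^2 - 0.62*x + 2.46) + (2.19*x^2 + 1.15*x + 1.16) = 0.6*x^3 + 4.62*x^2 + 0.53*x + 3.62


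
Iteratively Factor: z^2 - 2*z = (z - 2)*(z)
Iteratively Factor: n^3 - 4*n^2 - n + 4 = (n - 1)*(n^2 - 3*n - 4) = (n - 4)*(n - 1)*(n + 1)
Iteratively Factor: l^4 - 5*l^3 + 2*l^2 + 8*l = (l - 4)*(l^3 - l^2 - 2*l) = (l - 4)*(l - 2)*(l^2 + l) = l*(l - 4)*(l - 2)*(l + 1)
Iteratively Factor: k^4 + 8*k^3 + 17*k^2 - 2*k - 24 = (k + 4)*(k^3 + 4*k^2 + k - 6) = (k + 3)*(k + 4)*(k^2 + k - 2) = (k + 2)*(k + 3)*(k + 4)*(k - 1)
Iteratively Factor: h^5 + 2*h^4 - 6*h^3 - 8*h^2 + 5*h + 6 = (h + 3)*(h^4 - h^3 - 3*h^2 + h + 2) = (h - 2)*(h + 3)*(h^3 + h^2 - h - 1) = (h - 2)*(h - 1)*(h + 3)*(h^2 + 2*h + 1) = (h - 2)*(h - 1)*(h + 1)*(h + 3)*(h + 1)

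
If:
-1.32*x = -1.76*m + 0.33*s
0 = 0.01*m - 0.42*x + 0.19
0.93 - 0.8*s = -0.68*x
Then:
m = 0.64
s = 1.56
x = 0.47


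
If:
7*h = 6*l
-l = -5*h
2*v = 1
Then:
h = 0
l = 0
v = 1/2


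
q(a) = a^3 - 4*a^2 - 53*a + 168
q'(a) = 3*a^2 - 8*a - 53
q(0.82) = 122.40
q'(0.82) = -57.54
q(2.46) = 28.30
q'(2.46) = -54.53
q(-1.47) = 234.09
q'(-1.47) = -34.76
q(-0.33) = 185.02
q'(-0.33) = -50.03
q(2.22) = 41.57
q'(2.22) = -55.97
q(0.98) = 113.16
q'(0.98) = -57.96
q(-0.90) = 211.73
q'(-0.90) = -43.37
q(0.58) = 136.11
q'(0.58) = -56.63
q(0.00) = 168.00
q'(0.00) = -53.00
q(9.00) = 96.00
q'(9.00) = 118.00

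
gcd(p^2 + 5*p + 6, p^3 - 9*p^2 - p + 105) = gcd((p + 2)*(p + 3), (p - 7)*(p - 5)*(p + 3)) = p + 3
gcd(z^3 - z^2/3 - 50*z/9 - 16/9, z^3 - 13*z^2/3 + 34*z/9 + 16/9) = z^2 - 7*z/3 - 8/9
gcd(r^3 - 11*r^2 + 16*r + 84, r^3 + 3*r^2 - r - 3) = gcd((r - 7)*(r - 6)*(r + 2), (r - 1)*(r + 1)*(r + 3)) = 1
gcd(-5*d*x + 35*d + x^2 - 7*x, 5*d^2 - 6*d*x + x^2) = -5*d + x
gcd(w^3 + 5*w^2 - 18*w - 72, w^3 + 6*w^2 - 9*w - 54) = w^2 + 9*w + 18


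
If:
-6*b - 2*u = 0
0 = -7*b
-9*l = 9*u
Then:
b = 0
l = 0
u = 0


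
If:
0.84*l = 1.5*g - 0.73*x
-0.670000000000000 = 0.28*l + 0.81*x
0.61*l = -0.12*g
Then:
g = -0.37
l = 0.07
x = -0.85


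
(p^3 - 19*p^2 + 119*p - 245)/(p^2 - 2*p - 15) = (p^2 - 14*p + 49)/(p + 3)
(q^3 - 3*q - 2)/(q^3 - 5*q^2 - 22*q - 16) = (q^2 - q - 2)/(q^2 - 6*q - 16)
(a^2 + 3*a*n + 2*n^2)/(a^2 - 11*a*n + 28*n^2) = (a^2 + 3*a*n + 2*n^2)/(a^2 - 11*a*n + 28*n^2)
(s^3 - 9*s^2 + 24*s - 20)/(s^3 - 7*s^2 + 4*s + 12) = (s^2 - 7*s + 10)/(s^2 - 5*s - 6)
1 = 1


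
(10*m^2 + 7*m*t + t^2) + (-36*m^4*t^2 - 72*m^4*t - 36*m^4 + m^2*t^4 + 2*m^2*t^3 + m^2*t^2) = -36*m^4*t^2 - 72*m^4*t - 36*m^4 + m^2*t^4 + 2*m^2*t^3 + m^2*t^2 + 10*m^2 + 7*m*t + t^2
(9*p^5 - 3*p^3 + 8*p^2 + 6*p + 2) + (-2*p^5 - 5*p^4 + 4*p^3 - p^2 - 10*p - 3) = 7*p^5 - 5*p^4 + p^3 + 7*p^2 - 4*p - 1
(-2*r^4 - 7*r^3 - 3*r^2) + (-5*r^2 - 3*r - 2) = -2*r^4 - 7*r^3 - 8*r^2 - 3*r - 2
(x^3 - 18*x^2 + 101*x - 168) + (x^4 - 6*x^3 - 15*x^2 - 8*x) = x^4 - 5*x^3 - 33*x^2 + 93*x - 168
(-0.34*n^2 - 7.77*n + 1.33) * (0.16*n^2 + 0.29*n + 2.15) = -0.0544*n^4 - 1.3418*n^3 - 2.7715*n^2 - 16.3198*n + 2.8595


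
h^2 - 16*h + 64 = (h - 8)^2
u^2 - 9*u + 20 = (u - 5)*(u - 4)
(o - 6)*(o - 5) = o^2 - 11*o + 30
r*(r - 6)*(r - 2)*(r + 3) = r^4 - 5*r^3 - 12*r^2 + 36*r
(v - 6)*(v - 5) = v^2 - 11*v + 30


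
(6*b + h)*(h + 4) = 6*b*h + 24*b + h^2 + 4*h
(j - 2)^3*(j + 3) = j^4 - 3*j^3 - 6*j^2 + 28*j - 24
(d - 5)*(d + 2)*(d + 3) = d^3 - 19*d - 30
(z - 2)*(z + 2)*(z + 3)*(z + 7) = z^4 + 10*z^3 + 17*z^2 - 40*z - 84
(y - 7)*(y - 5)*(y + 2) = y^3 - 10*y^2 + 11*y + 70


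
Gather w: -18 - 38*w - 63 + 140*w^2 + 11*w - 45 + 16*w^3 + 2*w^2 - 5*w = 16*w^3 + 142*w^2 - 32*w - 126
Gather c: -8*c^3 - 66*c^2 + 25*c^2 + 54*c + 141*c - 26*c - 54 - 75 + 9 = -8*c^3 - 41*c^2 + 169*c - 120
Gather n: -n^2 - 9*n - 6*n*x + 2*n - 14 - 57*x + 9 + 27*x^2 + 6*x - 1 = -n^2 + n*(-6*x - 7) + 27*x^2 - 51*x - 6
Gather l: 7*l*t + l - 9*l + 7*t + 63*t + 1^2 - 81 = l*(7*t - 8) + 70*t - 80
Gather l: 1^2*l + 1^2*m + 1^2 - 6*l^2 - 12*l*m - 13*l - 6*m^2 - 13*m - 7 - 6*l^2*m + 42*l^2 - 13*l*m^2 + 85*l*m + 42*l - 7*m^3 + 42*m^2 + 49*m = l^2*(36 - 6*m) + l*(-13*m^2 + 73*m + 30) - 7*m^3 + 36*m^2 + 37*m - 6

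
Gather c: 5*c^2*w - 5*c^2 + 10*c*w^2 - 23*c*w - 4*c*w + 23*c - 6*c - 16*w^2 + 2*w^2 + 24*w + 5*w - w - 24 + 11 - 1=c^2*(5*w - 5) + c*(10*w^2 - 27*w + 17) - 14*w^2 + 28*w - 14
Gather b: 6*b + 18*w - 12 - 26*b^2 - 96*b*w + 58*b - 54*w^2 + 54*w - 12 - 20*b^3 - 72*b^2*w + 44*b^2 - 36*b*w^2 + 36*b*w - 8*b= -20*b^3 + b^2*(18 - 72*w) + b*(-36*w^2 - 60*w + 56) - 54*w^2 + 72*w - 24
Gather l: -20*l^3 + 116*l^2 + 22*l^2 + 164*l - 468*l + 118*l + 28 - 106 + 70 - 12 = -20*l^3 + 138*l^2 - 186*l - 20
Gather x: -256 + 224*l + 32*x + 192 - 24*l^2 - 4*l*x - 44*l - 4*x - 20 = -24*l^2 + 180*l + x*(28 - 4*l) - 84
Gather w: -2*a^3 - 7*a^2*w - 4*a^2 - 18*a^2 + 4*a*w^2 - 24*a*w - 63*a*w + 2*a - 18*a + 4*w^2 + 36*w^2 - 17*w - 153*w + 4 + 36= -2*a^3 - 22*a^2 - 16*a + w^2*(4*a + 40) + w*(-7*a^2 - 87*a - 170) + 40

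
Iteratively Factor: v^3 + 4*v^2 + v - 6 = (v + 2)*(v^2 + 2*v - 3) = (v - 1)*(v + 2)*(v + 3)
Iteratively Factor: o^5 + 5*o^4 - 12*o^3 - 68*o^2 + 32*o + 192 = (o + 4)*(o^4 + o^3 - 16*o^2 - 4*o + 48) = (o - 3)*(o + 4)*(o^3 + 4*o^2 - 4*o - 16) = (o - 3)*(o + 2)*(o + 4)*(o^2 + 2*o - 8) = (o - 3)*(o + 2)*(o + 4)^2*(o - 2)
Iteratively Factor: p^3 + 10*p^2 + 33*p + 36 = (p + 4)*(p^2 + 6*p + 9) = (p + 3)*(p + 4)*(p + 3)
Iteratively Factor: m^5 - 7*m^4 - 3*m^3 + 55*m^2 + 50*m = (m + 1)*(m^4 - 8*m^3 + 5*m^2 + 50*m) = (m - 5)*(m + 1)*(m^3 - 3*m^2 - 10*m) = (m - 5)*(m + 1)*(m + 2)*(m^2 - 5*m) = (m - 5)^2*(m + 1)*(m + 2)*(m)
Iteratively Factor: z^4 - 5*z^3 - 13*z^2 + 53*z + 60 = (z + 1)*(z^3 - 6*z^2 - 7*z + 60) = (z - 5)*(z + 1)*(z^2 - z - 12) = (z - 5)*(z - 4)*(z + 1)*(z + 3)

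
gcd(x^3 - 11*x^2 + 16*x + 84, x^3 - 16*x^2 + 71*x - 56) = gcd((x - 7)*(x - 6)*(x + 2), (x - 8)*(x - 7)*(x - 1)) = x - 7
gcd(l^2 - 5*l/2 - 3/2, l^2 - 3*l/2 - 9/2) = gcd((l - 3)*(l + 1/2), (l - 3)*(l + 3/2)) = l - 3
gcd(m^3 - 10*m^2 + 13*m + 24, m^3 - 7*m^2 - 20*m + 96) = m^2 - 11*m + 24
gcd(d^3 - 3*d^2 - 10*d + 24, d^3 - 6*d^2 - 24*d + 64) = d - 2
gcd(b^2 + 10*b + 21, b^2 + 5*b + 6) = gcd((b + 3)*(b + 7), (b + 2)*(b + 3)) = b + 3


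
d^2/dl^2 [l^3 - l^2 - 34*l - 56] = 6*l - 2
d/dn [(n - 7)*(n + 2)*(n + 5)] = 3*n^2 - 39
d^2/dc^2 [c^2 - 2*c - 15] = 2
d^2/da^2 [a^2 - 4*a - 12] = 2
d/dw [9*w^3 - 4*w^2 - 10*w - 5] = 27*w^2 - 8*w - 10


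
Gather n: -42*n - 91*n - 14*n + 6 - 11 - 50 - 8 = -147*n - 63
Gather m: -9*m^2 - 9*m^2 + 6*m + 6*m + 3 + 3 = -18*m^2 + 12*m + 6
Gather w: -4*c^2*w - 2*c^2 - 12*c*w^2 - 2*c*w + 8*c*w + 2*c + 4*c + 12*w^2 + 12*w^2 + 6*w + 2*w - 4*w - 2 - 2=-2*c^2 + 6*c + w^2*(24 - 12*c) + w*(-4*c^2 + 6*c + 4) - 4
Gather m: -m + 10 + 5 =15 - m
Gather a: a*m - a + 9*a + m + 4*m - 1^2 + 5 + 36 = a*(m + 8) + 5*m + 40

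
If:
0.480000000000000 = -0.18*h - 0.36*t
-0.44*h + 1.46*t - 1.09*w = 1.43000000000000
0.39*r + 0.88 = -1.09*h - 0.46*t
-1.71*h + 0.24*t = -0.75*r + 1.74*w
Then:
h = 2.82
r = -6.90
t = -2.74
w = -6.12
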